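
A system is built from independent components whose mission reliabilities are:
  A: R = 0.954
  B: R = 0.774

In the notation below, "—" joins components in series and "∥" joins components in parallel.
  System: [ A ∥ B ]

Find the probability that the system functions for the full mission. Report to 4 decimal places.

0.9896

Parallel (A and B): 1 − (1 − 0.954000)(1 − 0.774000) = 0.9896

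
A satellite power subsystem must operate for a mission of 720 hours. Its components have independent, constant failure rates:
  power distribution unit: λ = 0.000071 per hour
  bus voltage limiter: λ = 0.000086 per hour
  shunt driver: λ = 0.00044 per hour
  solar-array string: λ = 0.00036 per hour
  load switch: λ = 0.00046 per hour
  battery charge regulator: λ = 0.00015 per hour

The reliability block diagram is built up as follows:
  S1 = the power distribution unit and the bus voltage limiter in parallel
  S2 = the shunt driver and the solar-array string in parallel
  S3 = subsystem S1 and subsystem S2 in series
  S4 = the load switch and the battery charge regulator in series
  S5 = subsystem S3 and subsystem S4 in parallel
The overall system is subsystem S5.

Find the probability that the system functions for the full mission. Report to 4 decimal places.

R(power distribution unit) = exp(−0.000071 × 720) = 0.950165
R(bus voltage limiter) = exp(−0.000086 × 720) = 0.939958
R(shunt driver) = exp(−0.00044 × 720) = 0.728476
R(solar-array string) = exp(−0.00036 × 720) = 0.771669
R(load switch) = exp(−0.00046 × 720) = 0.718062
R(battery charge regulator) = exp(−0.00015 × 720) = 0.897628
Parallel (power distribution unit and bus voltage limiter): 1 − (1 − 0.950165)(1 − 0.939958) = 0.997008
Parallel (shunt driver and solar-array string): 1 − (1 − 0.728476)(1 − 0.771669) = 0.938003
Series ([0.997008] and [0.938003]): 0.997008 × 0.938003 = 0.935196
Series (load switch and battery charge regulator): 0.718062 × 0.897628 = 0.644553
Parallel ([0.935196] and [0.644553]): 1 − (1 − 0.935196)(1 − 0.644553) = 0.9770

0.9770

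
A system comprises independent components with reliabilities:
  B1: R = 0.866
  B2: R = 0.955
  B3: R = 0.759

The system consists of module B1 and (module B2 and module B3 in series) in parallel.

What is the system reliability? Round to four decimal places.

0.9631

Series (B2 and B3): 0.955000 × 0.759000 = 0.724845
Parallel (B1 and [0.724845]): 1 − (1 − 0.866000)(1 − 0.724845) = 0.9631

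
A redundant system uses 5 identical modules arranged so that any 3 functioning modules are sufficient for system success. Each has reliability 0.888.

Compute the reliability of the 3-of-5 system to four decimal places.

R = Σ_{i=3}^{5} C(5,i) p^i (1−p)^{5−i} with p = 0.888
C(5,3)·0.888^3·0.112^2 = 0.087836
C(5,4)·0.888^4·0.112^1 = 0.348209
C(5,5)·0.888^5·0.112^0 = 0.552160
Sum = 0.9882

0.9882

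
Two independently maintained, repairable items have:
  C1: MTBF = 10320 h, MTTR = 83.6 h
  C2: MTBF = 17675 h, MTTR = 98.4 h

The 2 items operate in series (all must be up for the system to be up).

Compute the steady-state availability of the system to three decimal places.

0.986

A(C1) = MTBF/(MTBF+MTTR) = 10320/(10320+83.6) = 0.991964
A(C2) = MTBF/(MTBF+MTTR) = 17675/(17675+98.4) = 0.994464
Series availability: 0.991964 × 0.994464 = 0.986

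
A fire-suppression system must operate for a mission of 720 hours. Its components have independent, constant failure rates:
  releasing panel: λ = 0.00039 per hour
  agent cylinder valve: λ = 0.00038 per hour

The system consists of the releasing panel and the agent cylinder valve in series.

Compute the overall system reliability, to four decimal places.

R(releasing panel) = exp(−0.00039 × 720) = 0.755179
R(agent cylinder valve) = exp(−0.00038 × 720) = 0.760636
Series (releasing panel and agent cylinder valve): 0.755179 × 0.760636 = 0.5744

0.5744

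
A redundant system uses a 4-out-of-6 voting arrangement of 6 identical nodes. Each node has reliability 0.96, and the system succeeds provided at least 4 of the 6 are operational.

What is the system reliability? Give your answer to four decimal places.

0.9988

R = Σ_{i=4}^{6} C(6,i) p^i (1−p)^{6−i} with p = 0.96
C(6,4)·0.96^4·0.04^2 = 0.020384
C(6,5)·0.96^5·0.04^1 = 0.195689
C(6,6)·0.96^6·0.04^0 = 0.782758
Sum = 0.9988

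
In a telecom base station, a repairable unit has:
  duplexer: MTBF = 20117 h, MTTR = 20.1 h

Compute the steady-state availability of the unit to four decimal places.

0.9990

A(duplexer) = MTBF/(MTBF+MTTR) = 20117/(20117+20.1) = 0.9990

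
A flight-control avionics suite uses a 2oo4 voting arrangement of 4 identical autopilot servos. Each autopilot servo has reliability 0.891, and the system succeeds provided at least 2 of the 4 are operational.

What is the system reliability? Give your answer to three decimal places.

0.995

R = Σ_{i=2}^{4} C(4,i) p^i (1−p)^{4−i} with p = 0.891
C(4,2)·0.891^2·0.109^2 = 0.05659
C(4,3)·0.891^3·0.109^1 = 0.30840
C(4,4)·0.891^4·0.109^0 = 0.63025
Sum = 0.995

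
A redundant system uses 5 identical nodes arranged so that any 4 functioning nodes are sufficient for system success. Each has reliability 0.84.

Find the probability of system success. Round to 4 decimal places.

0.8165

R = Σ_{i=4}^{5} C(5,i) p^i (1−p)^{5−i} with p = 0.84
C(5,4)·0.84^4·0.16^1 = 0.398297
C(5,5)·0.84^5·0.16^0 = 0.418212
Sum = 0.8165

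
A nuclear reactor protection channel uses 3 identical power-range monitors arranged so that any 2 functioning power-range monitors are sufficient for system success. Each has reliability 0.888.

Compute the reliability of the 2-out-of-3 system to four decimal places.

0.9652

R = Σ_{i=2}^{3} C(3,i) p^i (1−p)^{3−i} with p = 0.888
C(3,2)·0.888^2·0.112^1 = 0.264951
C(3,3)·0.888^3·0.112^0 = 0.700227
Sum = 0.9652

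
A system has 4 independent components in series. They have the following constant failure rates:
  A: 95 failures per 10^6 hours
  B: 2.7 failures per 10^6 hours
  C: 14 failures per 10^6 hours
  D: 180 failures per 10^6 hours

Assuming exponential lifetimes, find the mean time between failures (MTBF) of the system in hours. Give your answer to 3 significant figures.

Series of exponential components: λ_sys = Σ λ_i
λ_sys = 0.000095 + 0.0000027 + 0.000014 + 0.00018 = 2.9170e-04 /h
MTBF = 1 / λ_sys = 3430 h

3430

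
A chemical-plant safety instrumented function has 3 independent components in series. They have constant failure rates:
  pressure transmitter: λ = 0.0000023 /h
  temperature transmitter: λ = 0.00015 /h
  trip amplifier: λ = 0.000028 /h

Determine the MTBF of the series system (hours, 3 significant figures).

Series of exponential components: λ_sys = Σ λ_i
λ_sys = 0.0000023 + 0.00015 + 0.000028 = 1.8030e-04 /h
MTBF = 1 / λ_sys = 5550 h

5550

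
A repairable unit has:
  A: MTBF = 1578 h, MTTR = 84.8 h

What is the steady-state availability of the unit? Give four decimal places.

A(A) = MTBF/(MTBF+MTTR) = 1578/(1578+84.8) = 0.9490

0.9490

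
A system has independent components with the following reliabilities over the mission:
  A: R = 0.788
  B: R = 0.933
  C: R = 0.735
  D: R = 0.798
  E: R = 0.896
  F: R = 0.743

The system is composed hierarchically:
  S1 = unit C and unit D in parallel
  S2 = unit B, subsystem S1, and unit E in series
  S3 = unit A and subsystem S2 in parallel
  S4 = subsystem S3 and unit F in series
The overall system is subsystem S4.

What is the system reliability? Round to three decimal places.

Parallel (C and D): 1 − (1 − 0.73500)(1 − 0.79800) = 0.94647
Series (B, [0.94647], and E): 0.93300 × 0.94647 × 0.89600 = 0.79122
Parallel (A and [0.79122]): 1 − (1 − 0.78800)(1 − 0.79122) = 0.95574
Series ([0.95574] and F): 0.95574 × 0.74300 = 0.710

0.710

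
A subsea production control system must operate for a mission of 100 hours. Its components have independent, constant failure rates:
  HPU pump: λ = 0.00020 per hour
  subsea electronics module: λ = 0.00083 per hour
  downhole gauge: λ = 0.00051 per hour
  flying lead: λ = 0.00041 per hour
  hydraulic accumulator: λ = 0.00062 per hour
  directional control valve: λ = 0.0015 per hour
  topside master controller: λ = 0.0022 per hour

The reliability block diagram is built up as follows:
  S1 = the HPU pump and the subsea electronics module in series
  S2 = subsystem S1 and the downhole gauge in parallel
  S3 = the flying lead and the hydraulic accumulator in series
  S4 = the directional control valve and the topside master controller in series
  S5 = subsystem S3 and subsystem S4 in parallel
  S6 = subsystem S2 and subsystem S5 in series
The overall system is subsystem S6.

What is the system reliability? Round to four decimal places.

0.9650

R(HPU pump) = exp(−0.00020 × 100) = 0.980199
R(subsea electronics module) = exp(−0.00083 × 100) = 0.920351
R(downhole gauge) = exp(−0.00051 × 100) = 0.950279
R(flying lead) = exp(−0.00041 × 100) = 0.959829
R(hydraulic accumulator) = exp(−0.00062 × 100) = 0.939883
R(directional control valve) = exp(−0.0015 × 100) = 0.860708
R(topside master controller) = exp(−0.0022 × 100) = 0.802519
Series (HPU pump and subsea electronics module): 0.980199 × 0.920351 = 0.902127
Parallel ([0.902127] and downhole gauge): 1 − (1 − 0.902127)(1 − 0.950279) = 0.995134
Series (flying lead and hydraulic accumulator): 0.959829 × 0.939883 = 0.902127
Series (directional control valve and topside master controller): 0.860708 × 0.802519 = 0.690735
Parallel ([0.902127] and [0.690735]): 1 − (1 − 0.902127)(1 − 0.690735) = 0.969731
Series ([0.995134] and [0.969731]): 0.995134 × 0.969731 = 0.9650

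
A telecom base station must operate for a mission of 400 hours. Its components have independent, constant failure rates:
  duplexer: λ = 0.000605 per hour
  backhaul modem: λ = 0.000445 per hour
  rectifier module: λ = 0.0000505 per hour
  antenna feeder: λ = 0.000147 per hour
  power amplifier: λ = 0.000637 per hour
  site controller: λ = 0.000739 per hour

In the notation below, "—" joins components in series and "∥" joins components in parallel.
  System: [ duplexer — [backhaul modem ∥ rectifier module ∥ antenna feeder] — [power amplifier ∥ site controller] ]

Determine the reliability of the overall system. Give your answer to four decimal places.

R(duplexer) = exp(−0.000605 × 400) = 0.785056
R(backhaul modem) = exp(−0.000445 × 400) = 0.836942
R(rectifier module) = exp(−0.0000505 × 400) = 0.980003
R(antenna feeder) = exp(−0.000147 × 400) = 0.942895
R(power amplifier) = exp(−0.000637 × 400) = 0.775071
R(site controller) = exp(−0.000739 × 400) = 0.744085
Parallel (backhaul modem, rectifier module, and antenna feeder): 1 − (1 − 0.836942)(1 − 0.980003)(1 − 0.942895) = 0.999814
Parallel (power amplifier and site controller): 1 − (1 − 0.775071)(1 − 0.744085) = 0.942437
Series (duplexer, [0.999814], and [0.942437]): 0.785056 × 0.999814 × 0.942437 = 0.7397

0.7397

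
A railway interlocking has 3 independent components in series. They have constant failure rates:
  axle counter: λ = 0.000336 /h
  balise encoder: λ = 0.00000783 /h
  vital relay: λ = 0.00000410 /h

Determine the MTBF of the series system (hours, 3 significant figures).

Series of exponential components: λ_sys = Σ λ_i
λ_sys = 0.000336 + 0.00000783 + 0.00000410 = 3.4793e-04 /h
MTBF = 1 / λ_sys = 2870 h

2870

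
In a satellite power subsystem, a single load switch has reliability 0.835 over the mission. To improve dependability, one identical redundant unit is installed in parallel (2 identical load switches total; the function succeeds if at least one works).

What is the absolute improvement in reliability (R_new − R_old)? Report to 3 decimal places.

R_before = 0.835
R_after = 1 − (1 − 0.835)^2 = 0.973
ΔR = 0.973 − 0.835 = 0.138

0.138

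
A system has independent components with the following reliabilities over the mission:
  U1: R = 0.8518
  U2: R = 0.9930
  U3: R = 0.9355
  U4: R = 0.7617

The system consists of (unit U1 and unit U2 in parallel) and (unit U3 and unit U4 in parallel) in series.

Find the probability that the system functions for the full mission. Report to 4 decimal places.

Parallel (U1 and U2): 1 − (1 − 0.851800)(1 − 0.993000) = 0.998963
Parallel (U3 and U4): 1 − (1 − 0.935500)(1 − 0.761700) = 0.984630
Series ([0.998963] and [0.984630]): 0.998963 × 0.984630 = 0.9836

0.9836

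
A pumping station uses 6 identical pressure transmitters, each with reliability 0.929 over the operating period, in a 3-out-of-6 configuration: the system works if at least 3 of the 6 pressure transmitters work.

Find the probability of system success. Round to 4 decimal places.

0.9997

R = Σ_{i=3}^{6} C(6,i) p^i (1−p)^{6−i} with p = 0.929
C(6,3)·0.929^3·0.071^3 = 0.005739
C(6,4)·0.929^4·0.071^2 = 0.056321
C(6,5)·0.929^5·0.071^1 = 0.294773
C(6,6)·0.929^6·0.071^0 = 0.642827
Sum = 0.9997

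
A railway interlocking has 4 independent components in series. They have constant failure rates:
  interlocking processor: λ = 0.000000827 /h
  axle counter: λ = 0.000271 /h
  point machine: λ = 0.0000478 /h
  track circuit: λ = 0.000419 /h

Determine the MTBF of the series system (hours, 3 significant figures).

Series of exponential components: λ_sys = Σ λ_i
λ_sys = 0.000000827 + 0.000271 + 0.0000478 + 0.000419 = 7.3863e-04 /h
MTBF = 1 / λ_sys = 1350 h

1350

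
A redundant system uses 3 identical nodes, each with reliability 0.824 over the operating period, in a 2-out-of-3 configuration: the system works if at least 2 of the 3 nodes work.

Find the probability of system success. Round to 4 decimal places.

0.9180

R = Σ_{i=2}^{3} C(3,i) p^i (1−p)^{3−i} with p = 0.824
C(3,2)·0.824^2·0.176^1 = 0.358499
C(3,3)·0.824^3·0.176^0 = 0.559476
Sum = 0.9180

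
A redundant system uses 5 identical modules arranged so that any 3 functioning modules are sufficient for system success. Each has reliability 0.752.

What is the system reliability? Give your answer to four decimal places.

R = Σ_{i=3}^{5} C(5,i) p^i (1−p)^{5−i} with p = 0.752
C(5,3)·0.752^3·0.248^2 = 0.261551
C(5,4)·0.752^4·0.248^1 = 0.396546
C(5,5)·0.752^5·0.248^0 = 0.240486
Sum = 0.8986

0.8986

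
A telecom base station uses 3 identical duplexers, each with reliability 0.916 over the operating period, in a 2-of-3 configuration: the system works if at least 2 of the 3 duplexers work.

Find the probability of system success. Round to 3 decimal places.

0.980

R = Σ_{i=2}^{3} C(3,i) p^i (1−p)^{3−i} with p = 0.916
C(3,2)·0.916^2·0.084^1 = 0.21144
C(3,3)·0.916^3·0.084^0 = 0.76858
Sum = 0.980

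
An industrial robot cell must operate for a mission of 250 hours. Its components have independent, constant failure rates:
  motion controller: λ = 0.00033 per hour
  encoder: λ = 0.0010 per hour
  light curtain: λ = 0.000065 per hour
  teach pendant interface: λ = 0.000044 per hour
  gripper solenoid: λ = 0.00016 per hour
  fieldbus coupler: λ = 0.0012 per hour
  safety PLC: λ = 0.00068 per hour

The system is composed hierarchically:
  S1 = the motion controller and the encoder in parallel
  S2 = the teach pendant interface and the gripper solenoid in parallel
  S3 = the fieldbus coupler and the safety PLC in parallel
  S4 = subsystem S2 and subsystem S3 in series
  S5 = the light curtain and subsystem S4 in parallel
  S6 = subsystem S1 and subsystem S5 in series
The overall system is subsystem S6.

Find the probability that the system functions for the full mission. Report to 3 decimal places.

0.982

R(motion controller) = exp(−0.00033 × 250) = 0.92081
R(encoder) = exp(−0.0010 × 250) = 0.77880
R(light curtain) = exp(−0.000065 × 250) = 0.98388
R(teach pendant interface) = exp(−0.000044 × 250) = 0.98906
R(gripper solenoid) = exp(−0.00016 × 250) = 0.96079
R(fieldbus coupler) = exp(−0.0012 × 250) = 0.74082
R(safety PLC) = exp(−0.00068 × 250) = 0.84366
Parallel (motion controller and encoder): 1 − (1 − 0.92081)(1 − 0.77880) = 0.98248
Parallel (teach pendant interface and gripper solenoid): 1 − (1 − 0.98906)(1 − 0.96079) = 0.99957
Parallel (fieldbus coupler and safety PLC): 1 − (1 − 0.74082)(1 − 0.84366) = 0.95948
Series ([0.99957] and [0.95948]): 0.99957 × 0.95948 = 0.95907
Parallel (light curtain and [0.95907]): 1 − (1 − 0.98388)(1 − 0.95907) = 0.99934
Series ([0.98248] and [0.99934]): 0.98248 × 0.99934 = 0.982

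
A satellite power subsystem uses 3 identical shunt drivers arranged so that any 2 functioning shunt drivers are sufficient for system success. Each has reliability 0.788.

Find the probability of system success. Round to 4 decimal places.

R = Σ_{i=2}^{3} C(3,i) p^i (1−p)^{3−i} with p = 0.788
C(3,2)·0.788^2·0.212^1 = 0.394920
C(3,3)·0.788^3·0.212^0 = 0.489304
Sum = 0.8842

0.8842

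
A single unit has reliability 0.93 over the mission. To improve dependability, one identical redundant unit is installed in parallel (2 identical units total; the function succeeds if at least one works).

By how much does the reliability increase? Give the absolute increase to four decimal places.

0.0651

R_before = 0.93
R_after = 1 − (1 − 0.93)^2 = 0.9951
ΔR = 0.9951 − 0.93 = 0.0651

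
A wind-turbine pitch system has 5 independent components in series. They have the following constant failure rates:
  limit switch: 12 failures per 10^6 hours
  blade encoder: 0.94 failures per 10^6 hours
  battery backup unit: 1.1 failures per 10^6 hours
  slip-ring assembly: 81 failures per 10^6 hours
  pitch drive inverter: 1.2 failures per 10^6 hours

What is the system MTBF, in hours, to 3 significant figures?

10400

Series of exponential components: λ_sys = Σ λ_i
λ_sys = 0.000012 + 0.00000094 + 0.0000011 + 0.000081 + 0.0000012 = 9.6240e-05 /h
MTBF = 1 / λ_sys = 10400 h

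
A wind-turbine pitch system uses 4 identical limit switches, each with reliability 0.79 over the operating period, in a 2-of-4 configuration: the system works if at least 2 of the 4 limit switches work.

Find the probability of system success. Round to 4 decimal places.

R = Σ_{i=2}^{4} C(4,i) p^i (1−p)^{4−i} with p = 0.79
C(4,2)·0.79^2·0.21^2 = 0.165137
C(4,3)·0.79^3·0.21^1 = 0.414153
C(4,4)·0.79^4·0.21^0 = 0.389501
Sum = 0.9688

0.9688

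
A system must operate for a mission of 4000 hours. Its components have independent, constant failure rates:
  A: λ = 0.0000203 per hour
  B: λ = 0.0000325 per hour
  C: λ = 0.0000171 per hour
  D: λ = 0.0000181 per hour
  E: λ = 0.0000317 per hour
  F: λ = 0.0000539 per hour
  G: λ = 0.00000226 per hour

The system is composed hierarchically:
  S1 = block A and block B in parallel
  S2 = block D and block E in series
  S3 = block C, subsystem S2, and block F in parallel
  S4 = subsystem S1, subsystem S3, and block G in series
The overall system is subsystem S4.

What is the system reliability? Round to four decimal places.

0.9793

R(A) = exp(−0.0000203 × 4000) = 0.922009
R(B) = exp(−0.0000325 × 4000) = 0.878095
R(C) = exp(−0.0000171 × 4000) = 0.933887
R(D) = exp(−0.0000181 × 4000) = 0.930159
R(E) = exp(−0.0000317 × 4000) = 0.880910
R(F) = exp(−0.0000539 × 4000) = 0.806058
R(G) = exp(−0.00000226 × 4000) = 0.991001
Parallel (A and B): 1 − (1 − 0.922009)(1 − 0.878095) = 0.990493
Series (D and E): 0.930159 × 0.880910 = 0.819386
Parallel (C, [0.819386], and F): 1 − (1 − 0.933887)(1 − 0.819386)(1 − 0.806058) = 0.997684
Series ([0.990493], [0.997684], and G): 0.990493 × 0.997684 × 0.991001 = 0.9793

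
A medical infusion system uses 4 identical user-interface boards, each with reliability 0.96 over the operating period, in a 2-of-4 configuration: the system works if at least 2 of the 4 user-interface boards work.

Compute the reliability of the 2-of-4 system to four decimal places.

0.9998

R = Σ_{i=2}^{4} C(4,i) p^i (1−p)^{4−i} with p = 0.96
C(4,2)·0.96^2·0.04^2 = 0.008847
C(4,3)·0.96^3·0.04^1 = 0.141558
C(4,4)·0.96^4·0.04^0 = 0.849347
Sum = 0.9998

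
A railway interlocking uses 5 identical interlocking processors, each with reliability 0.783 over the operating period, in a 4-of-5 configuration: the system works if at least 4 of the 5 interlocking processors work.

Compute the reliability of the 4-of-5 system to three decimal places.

0.702

R = Σ_{i=4}^{5} C(5,i) p^i (1−p)^{5−i} with p = 0.783
C(5,4)·0.783^4·0.217^1 = 0.40783
C(5,5)·0.783^5·0.217^0 = 0.29431
Sum = 0.702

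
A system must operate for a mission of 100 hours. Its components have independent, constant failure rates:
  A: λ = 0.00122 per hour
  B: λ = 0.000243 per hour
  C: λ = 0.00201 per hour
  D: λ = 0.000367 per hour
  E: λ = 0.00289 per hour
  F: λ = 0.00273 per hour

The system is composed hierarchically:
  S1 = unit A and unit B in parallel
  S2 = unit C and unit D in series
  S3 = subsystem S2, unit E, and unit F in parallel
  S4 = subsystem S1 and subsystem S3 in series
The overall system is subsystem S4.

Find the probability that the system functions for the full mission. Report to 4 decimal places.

R(A) = exp(−0.00122 × 100) = 0.885148
R(B) = exp(−0.000243 × 100) = 0.975993
R(C) = exp(−0.00201 × 100) = 0.817912
R(D) = exp(−0.000367 × 100) = 0.963965
R(E) = exp(−0.00289 × 100) = 0.749012
R(F) = exp(−0.00273 × 100) = 0.761093
Parallel (A and B): 1 − (1 − 0.885148)(1 − 0.975993) = 0.997243
Series (C and D): 0.817912 × 0.963965 = 0.788439
Parallel ([0.788439], E, and F): 1 − (1 − 0.788439)(1 − 0.749012)(1 − 0.761093) = 0.987314
Series ([0.997243] and [0.987314]): 0.997243 × 0.987314 = 0.9846

0.9846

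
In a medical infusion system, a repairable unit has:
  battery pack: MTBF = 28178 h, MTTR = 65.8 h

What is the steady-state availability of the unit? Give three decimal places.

0.998

A(battery pack) = MTBF/(MTBF+MTTR) = 28178/(28178+65.8) = 0.998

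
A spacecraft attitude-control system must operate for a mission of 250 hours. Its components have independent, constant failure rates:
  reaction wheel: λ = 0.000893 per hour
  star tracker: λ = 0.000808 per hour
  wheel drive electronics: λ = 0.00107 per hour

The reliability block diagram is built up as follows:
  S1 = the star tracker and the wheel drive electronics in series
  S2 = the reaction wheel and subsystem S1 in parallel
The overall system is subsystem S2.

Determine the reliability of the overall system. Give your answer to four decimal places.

0.9250

R(reaction wheel) = exp(−0.000893 × 250) = 0.799915
R(star tracker) = exp(−0.000808 × 250) = 0.817095
R(wheel drive electronics) = exp(−0.00107 × 250) = 0.765290
Series (star tracker and wheel drive electronics): 0.817095 × 0.765290 = 0.625315
Parallel (reaction wheel and [0.625315]): 1 − (1 − 0.799915)(1 − 0.625315) = 0.9250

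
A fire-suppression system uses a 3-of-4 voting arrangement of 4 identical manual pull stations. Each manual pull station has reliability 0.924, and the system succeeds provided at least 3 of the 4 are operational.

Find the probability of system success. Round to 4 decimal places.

0.9688

R = Σ_{i=3}^{4} C(4,i) p^i (1−p)^{4−i} with p = 0.924
C(4,3)·0.924^3·0.076^1 = 0.239822
C(4,4)·0.924^4·0.076^0 = 0.728933
Sum = 0.9688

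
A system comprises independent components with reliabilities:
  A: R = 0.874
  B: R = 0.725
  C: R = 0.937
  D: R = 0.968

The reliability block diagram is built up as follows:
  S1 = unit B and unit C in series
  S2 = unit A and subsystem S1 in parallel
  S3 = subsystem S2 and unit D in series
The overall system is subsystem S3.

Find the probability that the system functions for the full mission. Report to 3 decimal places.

0.929

Series (B and C): 0.72500 × 0.93700 = 0.67933
Parallel (A and [0.67933]): 1 − (1 − 0.87400)(1 − 0.67933) = 0.95960
Series ([0.95960] and D): 0.95960 × 0.96800 = 0.929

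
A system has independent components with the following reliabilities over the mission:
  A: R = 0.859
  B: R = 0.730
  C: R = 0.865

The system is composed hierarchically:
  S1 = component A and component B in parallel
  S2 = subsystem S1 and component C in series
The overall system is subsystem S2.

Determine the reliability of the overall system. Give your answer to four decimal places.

0.8321

Parallel (A and B): 1 − (1 − 0.859000)(1 − 0.730000) = 0.961930
Series ([0.961930] and C): 0.961930 × 0.865000 = 0.8321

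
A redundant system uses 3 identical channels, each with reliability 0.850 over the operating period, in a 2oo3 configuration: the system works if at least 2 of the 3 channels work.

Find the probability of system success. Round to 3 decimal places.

R = Σ_{i=2}^{3} C(3,i) p^i (1−p)^{3−i} with p = 0.850
C(3,2)·0.850^2·0.150^1 = 0.32513
C(3,3)·0.850^3·0.150^0 = 0.61413
Sum = 0.939

0.939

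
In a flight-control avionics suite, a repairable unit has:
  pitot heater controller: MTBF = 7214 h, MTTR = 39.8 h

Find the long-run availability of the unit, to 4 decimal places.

A(pitot heater controller) = MTBF/(MTBF+MTTR) = 7214/(7214+39.8) = 0.9945

0.9945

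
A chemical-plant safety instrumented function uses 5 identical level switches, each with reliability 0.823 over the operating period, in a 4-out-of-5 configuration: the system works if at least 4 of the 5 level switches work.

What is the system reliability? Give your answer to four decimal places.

0.7836

R = Σ_{i=4}^{5} C(5,i) p^i (1−p)^{5−i} with p = 0.823
C(5,4)·0.823^4·0.177^1 = 0.406015
C(5,5)·0.823^5·0.177^0 = 0.377571
Sum = 0.7836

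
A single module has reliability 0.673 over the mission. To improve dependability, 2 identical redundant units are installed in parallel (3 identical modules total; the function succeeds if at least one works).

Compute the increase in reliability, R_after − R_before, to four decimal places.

R_before = 0.673
R_after = 1 − (1 − 0.673)^3 = 0.9650
ΔR = 0.9650 − 0.673 = 0.2920

0.2920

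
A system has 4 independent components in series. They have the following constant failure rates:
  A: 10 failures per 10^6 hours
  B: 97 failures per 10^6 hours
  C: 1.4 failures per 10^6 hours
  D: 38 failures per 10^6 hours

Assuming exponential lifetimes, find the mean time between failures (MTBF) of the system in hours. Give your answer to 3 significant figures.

6830

Series of exponential components: λ_sys = Σ λ_i
λ_sys = 0.000010 + 0.000097 + 0.0000014 + 0.000038 = 1.4640e-04 /h
MTBF = 1 / λ_sys = 6830 h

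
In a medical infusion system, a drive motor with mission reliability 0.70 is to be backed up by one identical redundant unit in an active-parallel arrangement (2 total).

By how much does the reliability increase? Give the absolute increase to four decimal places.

R_before = 0.70
R_after = 1 − (1 − 0.70)^2 = 0.9100
ΔR = 0.9100 − 0.70 = 0.2100

0.2100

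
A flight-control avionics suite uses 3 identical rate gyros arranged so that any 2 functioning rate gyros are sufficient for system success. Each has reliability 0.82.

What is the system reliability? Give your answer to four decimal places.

0.9145

R = Σ_{i=2}^{3} C(3,i) p^i (1−p)^{3−i} with p = 0.82
C(3,2)·0.82^2·0.18^1 = 0.363096
C(3,3)·0.82^3·0.18^0 = 0.551368
Sum = 0.9145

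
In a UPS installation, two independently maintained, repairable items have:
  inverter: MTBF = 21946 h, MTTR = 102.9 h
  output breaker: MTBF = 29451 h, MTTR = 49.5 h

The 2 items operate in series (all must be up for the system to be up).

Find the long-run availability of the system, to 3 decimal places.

0.994

A(inverter) = MTBF/(MTBF+MTTR) = 21946/(21946+102.9) = 0.995333
A(output breaker) = MTBF/(MTBF+MTTR) = 29451/(29451+49.5) = 0.998322
Series availability: 0.995333 × 0.998322 = 0.994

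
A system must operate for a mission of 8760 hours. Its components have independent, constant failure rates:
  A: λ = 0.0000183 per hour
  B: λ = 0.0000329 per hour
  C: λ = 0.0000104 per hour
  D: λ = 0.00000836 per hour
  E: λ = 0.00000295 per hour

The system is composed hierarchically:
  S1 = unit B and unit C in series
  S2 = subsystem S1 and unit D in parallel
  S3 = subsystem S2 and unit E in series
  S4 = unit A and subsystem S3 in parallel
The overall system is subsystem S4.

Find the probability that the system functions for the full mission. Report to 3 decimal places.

0.993

R(A) = exp(−0.0000183 × 8760) = 0.85188
R(B) = exp(−0.0000329 × 8760) = 0.74961
R(C) = exp(−0.0000104 × 8760) = 0.91292
R(D) = exp(−0.00000836 × 8760) = 0.92938
R(E) = exp(−0.00000295 × 8760) = 0.97449
Series (B and C): 0.74961 × 0.91292 = 0.68433
Parallel ([0.68433] and D): 1 − (1 − 0.68433)(1 − 0.92938) = 0.97771
Series ([0.97771] and E): 0.97771 × 0.97449 = 0.95277
Parallel (A and [0.95277]): 1 − (1 − 0.85188)(1 − 0.95277) = 0.993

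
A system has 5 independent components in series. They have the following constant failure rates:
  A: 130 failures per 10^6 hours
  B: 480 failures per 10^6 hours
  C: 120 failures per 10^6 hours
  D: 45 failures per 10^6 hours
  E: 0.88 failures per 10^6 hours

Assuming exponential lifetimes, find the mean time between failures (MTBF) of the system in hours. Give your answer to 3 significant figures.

Series of exponential components: λ_sys = Σ λ_i
λ_sys = 0.00013 + 0.00048 + 0.00012 + 0.000045 + 0.00000088 = 7.7588e-04 /h
MTBF = 1 / λ_sys = 1290 h

1290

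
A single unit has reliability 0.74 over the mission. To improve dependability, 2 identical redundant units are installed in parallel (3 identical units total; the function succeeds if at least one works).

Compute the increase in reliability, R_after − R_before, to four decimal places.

R_before = 0.74
R_after = 1 − (1 − 0.74)^3 = 0.9824
ΔR = 0.9824 − 0.74 = 0.2424

0.2424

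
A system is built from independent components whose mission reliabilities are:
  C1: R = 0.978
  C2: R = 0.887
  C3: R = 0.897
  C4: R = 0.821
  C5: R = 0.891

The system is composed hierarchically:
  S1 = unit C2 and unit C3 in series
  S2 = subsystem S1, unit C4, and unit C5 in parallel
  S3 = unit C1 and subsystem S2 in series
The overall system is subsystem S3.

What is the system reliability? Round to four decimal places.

Series (C2 and C3): 0.887000 × 0.897000 = 0.795639
Parallel ([0.795639], C4, and C5): 1 − (1 − 0.795639)(1 − 0.821000)(1 − 0.891000) = 0.996013
Series (C1 and [0.996013]): 0.978000 × 0.996013 = 0.9741

0.9741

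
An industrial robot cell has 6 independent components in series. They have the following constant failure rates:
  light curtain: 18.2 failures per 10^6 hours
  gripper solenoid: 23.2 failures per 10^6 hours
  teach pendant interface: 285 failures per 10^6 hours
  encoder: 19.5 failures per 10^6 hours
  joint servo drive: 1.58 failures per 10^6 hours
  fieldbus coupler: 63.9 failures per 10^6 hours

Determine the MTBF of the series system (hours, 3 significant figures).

Series of exponential components: λ_sys = Σ λ_i
λ_sys = 0.0000182 + 0.0000232 + 0.000285 + 0.0000195 + 0.00000158 + 0.0000639 = 4.1138e-04 /h
MTBF = 1 / λ_sys = 2430 h

2430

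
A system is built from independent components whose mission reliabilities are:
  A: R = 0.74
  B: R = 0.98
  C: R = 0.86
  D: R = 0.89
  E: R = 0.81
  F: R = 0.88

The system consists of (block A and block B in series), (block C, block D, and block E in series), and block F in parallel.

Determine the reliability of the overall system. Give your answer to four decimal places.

0.9875

Series (A and B): 0.740000 × 0.980000 = 0.725200
Series (C, D, and E): 0.860000 × 0.890000 × 0.810000 = 0.619974
Parallel ([0.725200], [0.619974], and F): 1 − (1 − 0.725200)(1 − 0.619974)(1 − 0.880000) = 0.9875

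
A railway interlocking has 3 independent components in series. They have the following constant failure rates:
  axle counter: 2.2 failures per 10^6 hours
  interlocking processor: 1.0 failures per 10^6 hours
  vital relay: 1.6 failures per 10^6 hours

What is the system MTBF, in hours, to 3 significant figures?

208000

Series of exponential components: λ_sys = Σ λ_i
λ_sys = 0.0000022 + 0.0000010 + 0.0000016 = 4.8000e-06 /h
MTBF = 1 / λ_sys = 208000 h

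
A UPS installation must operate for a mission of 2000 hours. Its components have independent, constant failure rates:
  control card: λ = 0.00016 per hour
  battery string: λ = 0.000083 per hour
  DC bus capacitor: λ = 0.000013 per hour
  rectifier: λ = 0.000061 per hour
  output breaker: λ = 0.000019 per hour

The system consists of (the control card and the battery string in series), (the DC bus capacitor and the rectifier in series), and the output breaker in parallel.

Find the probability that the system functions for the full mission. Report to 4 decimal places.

0.9980

R(control card) = exp(−0.00016 × 2000) = 0.726149
R(battery string) = exp(−0.000083 × 2000) = 0.847046
R(DC bus capacitor) = exp(−0.000013 × 2000) = 0.974335
R(rectifier) = exp(−0.000061 × 2000) = 0.885148
R(output breaker) = exp(−0.000019 × 2000) = 0.962713
Series (control card and battery string): 0.726149 × 0.847046 = 0.615082
Series (DC bus capacitor and rectifier): 0.974335 × 0.885148 = 0.862431
Parallel ([0.615082], [0.862431], and output breaker): 1 − (1 − 0.615082)(1 − 0.862431)(1 − 0.962713) = 0.9980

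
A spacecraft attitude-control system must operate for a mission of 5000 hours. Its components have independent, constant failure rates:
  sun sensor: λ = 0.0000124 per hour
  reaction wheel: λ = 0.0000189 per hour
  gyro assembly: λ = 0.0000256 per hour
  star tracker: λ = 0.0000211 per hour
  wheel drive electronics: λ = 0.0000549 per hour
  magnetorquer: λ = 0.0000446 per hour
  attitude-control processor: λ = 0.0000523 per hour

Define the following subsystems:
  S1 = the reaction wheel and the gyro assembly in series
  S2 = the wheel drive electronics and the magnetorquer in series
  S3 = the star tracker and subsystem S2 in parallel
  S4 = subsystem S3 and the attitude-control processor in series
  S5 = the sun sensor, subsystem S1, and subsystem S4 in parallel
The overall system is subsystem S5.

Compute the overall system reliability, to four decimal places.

R(sun sensor) = exp(−0.0000124 × 5000) = 0.939883
R(reaction wheel) = exp(−0.0000189 × 5000) = 0.909828
R(gyro assembly) = exp(−0.0000256 × 5000) = 0.879853
R(star tracker) = exp(−0.0000211 × 5000) = 0.899874
R(wheel drive electronics) = exp(−0.0000549 × 5000) = 0.759952
R(magnetorquer) = exp(−0.0000446 × 5000) = 0.800115
R(attitude-control processor) = exp(−0.0000523 × 5000) = 0.769896
Series (reaction wheel and gyro assembly): 0.909828 × 0.879853 = 0.800515
Series (wheel drive electronics and magnetorquer): 0.759952 × 0.800115 = 0.608049
Parallel (star tracker and [0.608049]): 1 − (1 − 0.899874)(1 − 0.608049) = 0.960756
Series ([0.960756] and attitude-control processor): 0.960756 × 0.769896 = 0.739682
Parallel (sun sensor, [0.800515], and [0.739682]): 1 − (1 − 0.939883)(1 − 0.800515)(1 − 0.739682) = 0.9969

0.9969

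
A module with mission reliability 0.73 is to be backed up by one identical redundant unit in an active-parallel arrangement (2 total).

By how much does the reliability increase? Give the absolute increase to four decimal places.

0.1971

R_before = 0.73
R_after = 1 − (1 − 0.73)^2 = 0.9271
ΔR = 0.9271 − 0.73 = 0.1971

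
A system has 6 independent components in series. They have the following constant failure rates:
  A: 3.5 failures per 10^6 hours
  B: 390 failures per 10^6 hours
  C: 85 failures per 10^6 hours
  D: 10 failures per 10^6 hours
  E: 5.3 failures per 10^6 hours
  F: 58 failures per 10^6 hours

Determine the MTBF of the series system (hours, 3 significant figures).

Series of exponential components: λ_sys = Σ λ_i
λ_sys = 0.0000035 + 0.00039 + 0.000085 + 0.000010 + 0.0000053 + 0.000058 = 5.5180e-04 /h
MTBF = 1 / λ_sys = 1810 h

1810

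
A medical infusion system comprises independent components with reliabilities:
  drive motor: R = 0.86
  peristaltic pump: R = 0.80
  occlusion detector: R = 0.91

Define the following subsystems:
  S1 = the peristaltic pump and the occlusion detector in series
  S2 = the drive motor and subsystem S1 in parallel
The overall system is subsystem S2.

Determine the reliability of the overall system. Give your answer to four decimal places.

0.9619

Series (peristaltic pump and occlusion detector): 0.800000 × 0.910000 = 0.728000
Parallel (drive motor and [0.728000]): 1 − (1 − 0.860000)(1 − 0.728000) = 0.9619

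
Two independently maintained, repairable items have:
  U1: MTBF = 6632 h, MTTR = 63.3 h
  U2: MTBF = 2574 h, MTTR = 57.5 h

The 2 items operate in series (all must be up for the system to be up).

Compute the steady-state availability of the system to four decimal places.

0.9689

A(U1) = MTBF/(MTBF+MTTR) = 6632/(6632+63.3) = 0.990546
A(U2) = MTBF/(MTBF+MTTR) = 2574/(2574+57.5) = 0.978149
Series availability: 0.990546 × 0.978149 = 0.9689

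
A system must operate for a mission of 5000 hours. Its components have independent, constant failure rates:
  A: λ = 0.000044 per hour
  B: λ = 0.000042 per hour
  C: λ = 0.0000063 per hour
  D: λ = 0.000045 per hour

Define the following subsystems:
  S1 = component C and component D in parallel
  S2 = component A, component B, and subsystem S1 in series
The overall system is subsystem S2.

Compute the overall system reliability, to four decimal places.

0.6464

R(A) = exp(−0.000044 × 5000) = 0.802519
R(B) = exp(−0.000042 × 5000) = 0.810584
R(C) = exp(−0.0000063 × 5000) = 0.968991
R(D) = exp(−0.000045 × 5000) = 0.798516
Parallel (C and D): 1 − (1 − 0.968991)(1 − 0.798516) = 0.993752
Series (A, B, and [0.993752]): 0.802519 × 0.810584 × 0.993752 = 0.6464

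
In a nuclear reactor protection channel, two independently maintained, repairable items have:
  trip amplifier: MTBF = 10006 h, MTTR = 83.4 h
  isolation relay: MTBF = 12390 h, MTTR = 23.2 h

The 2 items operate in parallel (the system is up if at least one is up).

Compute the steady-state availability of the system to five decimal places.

0.99998

A(trip amplifier) = MTBF/(MTBF+MTTR) = 10006/(10006+83.4) = 0.991734
A(isolation relay) = MTBF/(MTBF+MTTR) = 12390/(12390+23.2) = 0.998131
Parallel availability: 1 − (1 − 0.991734)(1 − 0.998131) = 0.99998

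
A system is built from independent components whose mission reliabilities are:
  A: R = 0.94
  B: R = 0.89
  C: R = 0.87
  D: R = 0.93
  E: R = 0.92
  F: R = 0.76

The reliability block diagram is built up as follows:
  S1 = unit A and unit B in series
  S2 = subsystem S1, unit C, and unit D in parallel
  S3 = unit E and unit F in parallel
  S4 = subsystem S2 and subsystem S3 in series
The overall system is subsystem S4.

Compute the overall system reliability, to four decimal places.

0.9793

Series (A and B): 0.940000 × 0.890000 = 0.836600
Parallel ([0.836600], C, and D): 1 − (1 − 0.836600)(1 − 0.870000)(1 − 0.930000) = 0.998513
Parallel (E and F): 1 − (1 − 0.920000)(1 − 0.760000) = 0.980800
Series ([0.998513] and [0.980800]): 0.998513 × 0.980800 = 0.9793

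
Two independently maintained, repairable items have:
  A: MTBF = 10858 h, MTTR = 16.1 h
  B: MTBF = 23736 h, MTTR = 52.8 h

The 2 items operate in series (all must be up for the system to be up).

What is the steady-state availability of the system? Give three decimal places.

A(A) = MTBF/(MTBF+MTTR) = 10858/(10858+16.1) = 0.998519
A(B) = MTBF/(MTBF+MTTR) = 23736/(23736+52.8) = 0.997780
Series availability: 0.998519 × 0.997780 = 0.996

0.996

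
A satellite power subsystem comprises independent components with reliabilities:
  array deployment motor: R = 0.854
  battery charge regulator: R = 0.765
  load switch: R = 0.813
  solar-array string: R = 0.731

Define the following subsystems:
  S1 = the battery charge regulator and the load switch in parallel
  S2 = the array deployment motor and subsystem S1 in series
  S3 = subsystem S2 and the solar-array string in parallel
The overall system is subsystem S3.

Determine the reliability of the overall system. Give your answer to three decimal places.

Parallel (battery charge regulator and load switch): 1 − (1 − 0.76500)(1 − 0.81300) = 0.95606
Series (array deployment motor and [0.95606]): 0.85400 × 0.95606 = 0.81648
Parallel ([0.81648] and solar-array string): 1 − (1 − 0.81648)(1 − 0.73100) = 0.951

0.951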